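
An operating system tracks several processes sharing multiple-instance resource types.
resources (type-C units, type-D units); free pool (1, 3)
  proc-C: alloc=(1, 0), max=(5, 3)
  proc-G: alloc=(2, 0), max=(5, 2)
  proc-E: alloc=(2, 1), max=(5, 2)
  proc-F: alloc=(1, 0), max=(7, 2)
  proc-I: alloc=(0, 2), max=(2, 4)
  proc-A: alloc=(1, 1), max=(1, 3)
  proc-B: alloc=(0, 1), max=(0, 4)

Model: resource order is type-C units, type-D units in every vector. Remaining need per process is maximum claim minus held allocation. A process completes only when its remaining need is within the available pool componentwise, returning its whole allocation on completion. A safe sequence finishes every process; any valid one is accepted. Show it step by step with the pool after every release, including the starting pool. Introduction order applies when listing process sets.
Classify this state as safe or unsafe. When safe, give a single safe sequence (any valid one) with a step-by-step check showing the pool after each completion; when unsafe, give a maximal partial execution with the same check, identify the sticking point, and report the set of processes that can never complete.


UNSAFE.
Key observation: the pool after proc-B, proc-A, proc-I is (2, 7); every surviving request exceeds it in type-C units, so progress ends there.
The run proc-B, proc-A, proc-I cannot be extended any further. Walking it through:
  pool = (1, 3)
  proc-B needs (0, 3) <= (1, 3) -> finishes; pool += (0, 1) = (1, 4)
  proc-A needs (0, 2) <= (1, 4) -> finishes; pool += (1, 1) = (2, 5)
  proc-I needs (2, 2) <= (2, 5) -> finishes; pool += (0, 2) = (2, 7)
  proc-C cannot run: need (4, 3) vs free (2, 7) (insufficient type-C units)
  proc-G cannot run: need (3, 2) vs free (2, 7) (insufficient type-C units)
  proc-E cannot run: need (3, 1) vs free (2, 7) (insufficient type-C units)
  proc-F cannot run: need (6, 2) vs free (2, 7) (insufficient type-C units)
Permanently blocked: proc-C, proc-G, proc-E and proc-F.


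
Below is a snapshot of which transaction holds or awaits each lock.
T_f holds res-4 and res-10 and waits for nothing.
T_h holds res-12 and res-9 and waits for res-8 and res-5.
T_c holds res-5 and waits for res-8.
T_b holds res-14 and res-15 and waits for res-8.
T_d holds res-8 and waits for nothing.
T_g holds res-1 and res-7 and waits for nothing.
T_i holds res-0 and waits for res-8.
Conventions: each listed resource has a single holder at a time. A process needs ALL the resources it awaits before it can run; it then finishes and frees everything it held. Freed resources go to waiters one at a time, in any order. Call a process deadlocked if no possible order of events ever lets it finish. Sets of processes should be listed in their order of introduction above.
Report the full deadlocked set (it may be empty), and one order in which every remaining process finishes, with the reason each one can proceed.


No process is deadlocked.
Key observation: the waits form no ring: some process can always run, and its releases unblock the others one by one.
The rest can finish in the order T_f, T_d, T_b, T_c, T_h, T_i, T_g.
Walking it through:
  T_f waits on nothing -> runs at once and releases res-4 and res-10
  T_d waits on nothing -> runs at once and releases res-8
  T_b waits on res-8 — all released -> runs and releases res-14 and res-15
  T_c waits on res-8 — all released -> runs and releases res-5
  T_h waits on res-8 and res-5 — all released -> runs and releases res-12 and res-9
  T_i waits on res-8 — all released -> runs and releases res-0
  T_g waits on nothing -> runs at once and releases res-1 and res-7


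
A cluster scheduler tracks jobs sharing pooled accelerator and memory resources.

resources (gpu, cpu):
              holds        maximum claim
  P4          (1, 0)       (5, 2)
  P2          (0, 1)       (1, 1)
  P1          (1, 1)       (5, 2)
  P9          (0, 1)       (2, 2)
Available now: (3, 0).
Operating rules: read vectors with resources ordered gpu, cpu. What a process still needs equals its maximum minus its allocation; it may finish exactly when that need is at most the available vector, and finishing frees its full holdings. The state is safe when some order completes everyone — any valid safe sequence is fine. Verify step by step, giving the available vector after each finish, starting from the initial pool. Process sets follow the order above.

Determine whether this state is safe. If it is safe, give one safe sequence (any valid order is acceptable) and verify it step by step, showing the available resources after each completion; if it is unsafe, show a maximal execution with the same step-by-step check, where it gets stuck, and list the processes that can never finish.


UNSAFE — no complete ordering exists.
Key observation: the wall is gpu: completing P2, P9 brings the pool only to (3, 2), and all the rest need more.
Going as far as possible: P2, P9; after that, nothing fits. Verifying each step:
  pool = (3, 0)
  run P2 (needs (1, 0), free (3, 0)); after release of (0, 1) the pool is (3, 1)
  run P9 (needs (2, 1), free (3, 1)); after release of (0, 1) the pool is (3, 2)
  blocked: P4 wants (4, 2), pool (3, 2) — not enough gpu
  blocked: P1 wants (4, 1), pool (3, 2) — not enough gpu
Permanently blocked: P4 and P1.


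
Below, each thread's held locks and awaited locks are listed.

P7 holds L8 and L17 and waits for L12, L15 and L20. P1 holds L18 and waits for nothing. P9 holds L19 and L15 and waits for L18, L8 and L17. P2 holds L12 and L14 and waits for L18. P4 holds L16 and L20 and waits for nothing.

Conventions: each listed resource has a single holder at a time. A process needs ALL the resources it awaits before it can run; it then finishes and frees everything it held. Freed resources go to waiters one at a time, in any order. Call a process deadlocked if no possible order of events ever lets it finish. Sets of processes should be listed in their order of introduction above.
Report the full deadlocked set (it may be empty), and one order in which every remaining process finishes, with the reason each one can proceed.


The deadlocked set is P7 and P9.
Key observation: the cycle P7 -> P9 -> P7 can never break — each member waits on the next; no other process is dragged down with it.
A valid finishing order for the others: P1, P4, P2.
Walking it through:
  P1: no waits; runs immediately, freeing L18
  P4: no waits; runs immediately, freeing L16 and L20
  P2 waits on L18 — all released -> runs and releases L12 and L14


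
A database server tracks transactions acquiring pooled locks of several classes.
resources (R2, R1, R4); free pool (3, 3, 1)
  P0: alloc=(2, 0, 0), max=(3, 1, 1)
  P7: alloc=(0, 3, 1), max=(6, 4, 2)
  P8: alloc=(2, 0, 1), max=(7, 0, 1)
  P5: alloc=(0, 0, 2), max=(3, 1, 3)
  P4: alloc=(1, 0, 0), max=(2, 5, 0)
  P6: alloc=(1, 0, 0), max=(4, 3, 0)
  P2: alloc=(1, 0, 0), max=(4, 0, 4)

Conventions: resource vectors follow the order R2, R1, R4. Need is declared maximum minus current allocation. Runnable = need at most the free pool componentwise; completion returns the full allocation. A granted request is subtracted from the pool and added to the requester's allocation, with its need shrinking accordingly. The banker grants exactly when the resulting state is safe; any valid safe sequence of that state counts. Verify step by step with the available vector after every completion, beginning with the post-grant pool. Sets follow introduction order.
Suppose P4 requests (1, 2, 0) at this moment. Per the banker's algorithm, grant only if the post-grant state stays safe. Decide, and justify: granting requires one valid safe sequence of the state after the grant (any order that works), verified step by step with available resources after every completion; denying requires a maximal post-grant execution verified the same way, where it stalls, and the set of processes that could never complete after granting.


DENY: after the grant no complete ordering would exist.
Key observation: after P0, P5 the pool peaks at (4, 1, 3), and each blocked process is short somewhere: P7 on R2; P8 on R2; P4 on R1; P6 on R1; P2 on R4.
On the post-grant state, P0, P5 is a maximal run — nothing extends it. Step-by-step check:
  pool = (2, 1, 1)
  P0: need (1, 1, 1) fits (2, 1, 1); releases (2, 0, 0), pool now (4, 1, 1)
  P5: need (3, 1, 1) fits (4, 1, 1); releases (0, 0, 2), pool now (4, 1, 3)
  P7 still needs (6, 1, 1) but only (4, 1, 3) is free — short on R2
  P8 still needs (5, 0, 0) but only (4, 1, 3) is free — short on R2
  P4 still needs (0, 3, 0) but only (4, 1, 3) is free — short on R1
  P6 still needs (3, 3, 0) but only (4, 1, 3) is free — short on R1
  P2 still needs (3, 0, 4) but only (4, 1, 3) is free — short on R4
Processes that could never finish after the grant: P7, P8, P4, P6 and P2.


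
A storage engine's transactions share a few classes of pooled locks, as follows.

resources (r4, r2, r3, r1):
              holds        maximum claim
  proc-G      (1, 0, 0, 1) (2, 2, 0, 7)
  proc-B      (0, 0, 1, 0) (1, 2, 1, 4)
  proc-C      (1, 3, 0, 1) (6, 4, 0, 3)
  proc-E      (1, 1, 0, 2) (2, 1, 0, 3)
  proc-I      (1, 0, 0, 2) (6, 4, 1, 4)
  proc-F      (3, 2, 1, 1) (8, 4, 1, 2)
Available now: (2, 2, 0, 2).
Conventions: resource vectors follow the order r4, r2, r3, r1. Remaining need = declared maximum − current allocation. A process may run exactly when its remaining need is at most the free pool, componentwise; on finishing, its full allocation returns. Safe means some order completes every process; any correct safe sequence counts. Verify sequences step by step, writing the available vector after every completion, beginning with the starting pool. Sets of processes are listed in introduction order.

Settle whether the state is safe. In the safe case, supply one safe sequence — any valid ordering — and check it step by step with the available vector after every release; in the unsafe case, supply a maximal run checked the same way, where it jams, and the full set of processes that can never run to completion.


UNSAFE.
Key observation: after proc-E, proc-B the pool peaks at (3, 3, 1, 4), and each blocked process is short somewhere: proc-G on r1; proc-C on r4; proc-I on r4, r2; proc-F on r4.
Going as far as possible: proc-E, proc-B; after that, nothing fits. Check, step by step:
  pool = (2, 2, 0, 2)
  run proc-E (needs (1, 0, 0, 1), free (2, 2, 0, 2)); after release of (1, 1, 0, 2) the pool is (3, 3, 0, 4)
  run proc-B (needs (1, 2, 0, 4), free (3, 3, 0, 4)); after release of (0, 0, 1, 0) the pool is (3, 3, 1, 4)
  proc-G still needs (1, 2, 0, 6) but only (3, 3, 1, 4) is free — short on r1
  proc-C still needs (5, 1, 0, 2) but only (3, 3, 1, 4) is free — short on r4
  proc-I still needs (5, 4, 1, 2) but only (3, 3, 1, 4) is free — short on r4 and r2
  proc-F still needs (5, 2, 0, 1) but only (3, 3, 1, 4) is free — short on r4
Processes that can never finish: proc-G, proc-C, proc-I and proc-F.


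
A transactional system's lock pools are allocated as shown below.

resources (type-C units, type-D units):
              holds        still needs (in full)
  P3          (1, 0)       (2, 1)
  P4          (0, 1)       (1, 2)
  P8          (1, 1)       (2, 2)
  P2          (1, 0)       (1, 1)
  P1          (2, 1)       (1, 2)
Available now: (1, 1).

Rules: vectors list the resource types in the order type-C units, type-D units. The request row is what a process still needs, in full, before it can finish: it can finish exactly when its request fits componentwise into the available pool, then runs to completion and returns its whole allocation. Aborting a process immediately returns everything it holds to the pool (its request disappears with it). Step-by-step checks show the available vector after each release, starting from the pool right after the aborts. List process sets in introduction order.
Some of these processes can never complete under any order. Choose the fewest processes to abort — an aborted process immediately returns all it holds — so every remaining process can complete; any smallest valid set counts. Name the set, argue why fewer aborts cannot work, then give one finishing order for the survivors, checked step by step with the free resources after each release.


Minimum abort set: P1.
Key observation: P4 had no path to completion before; after the abort of P1 ((2, 1) returned), step 3 is where it fits.
Why nothing smaller works: aborting no one leaves the state deadlocked as given.
The survivors complete as P2, P3, P4, P8. Walking it through (starting from the post-abort pool):
  pool = (3, 2)
  run P2 (needs (1, 1), free (3, 2)); after release of (1, 0) the pool is (4, 2)
  run P3 (needs (2, 1), free (4, 2)); after release of (1, 0) the pool is (5, 2)
  run P4 (needs (1, 2), free (5, 2)); after release of (0, 1) the pool is (5, 3)
  run P8 (needs (2, 2), free (5, 3)); after release of (1, 1) the pool is (6, 4)


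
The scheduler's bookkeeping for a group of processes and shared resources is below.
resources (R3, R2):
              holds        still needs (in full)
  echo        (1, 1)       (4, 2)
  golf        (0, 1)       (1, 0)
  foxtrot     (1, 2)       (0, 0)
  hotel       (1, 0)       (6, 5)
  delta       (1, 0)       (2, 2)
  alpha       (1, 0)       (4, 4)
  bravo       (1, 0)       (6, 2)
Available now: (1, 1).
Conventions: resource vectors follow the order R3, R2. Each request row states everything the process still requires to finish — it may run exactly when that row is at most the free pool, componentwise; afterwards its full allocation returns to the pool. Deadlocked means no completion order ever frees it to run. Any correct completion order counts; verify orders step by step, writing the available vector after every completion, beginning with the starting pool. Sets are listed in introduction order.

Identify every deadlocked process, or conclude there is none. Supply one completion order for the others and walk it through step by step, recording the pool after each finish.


Deadlocked: echo, hotel, alpha and bravo.
Key observation: after golf, foxtrot, delta complete, (3, 4) is the best the pool ever gets, yet each leftover process wants more R3.
The rest can finish in the order golf, foxtrot, delta. Verifying each step:
  pool = (1, 1)
  golf needs (1, 0) <= (1, 1) -> finishes; pool += (0, 1) = (1, 2)
  foxtrot needs (0, 0) <= (1, 2) -> finishes; pool += (1, 2) = (2, 4)
  delta needs (2, 2) <= (2, 4) -> finishes; pool += (1, 0) = (3, 4)
The stuck group stays short no matter what:
  echo still needs (4, 2) but only (3, 4) is free — short on R3
  hotel still needs (6, 5) but only (3, 4) is free — short on R3 and R2
  alpha still needs (4, 4) but only (3, 4) is free — short on R3
  bravo still needs (6, 2) but only (3, 4) is free — short on R3


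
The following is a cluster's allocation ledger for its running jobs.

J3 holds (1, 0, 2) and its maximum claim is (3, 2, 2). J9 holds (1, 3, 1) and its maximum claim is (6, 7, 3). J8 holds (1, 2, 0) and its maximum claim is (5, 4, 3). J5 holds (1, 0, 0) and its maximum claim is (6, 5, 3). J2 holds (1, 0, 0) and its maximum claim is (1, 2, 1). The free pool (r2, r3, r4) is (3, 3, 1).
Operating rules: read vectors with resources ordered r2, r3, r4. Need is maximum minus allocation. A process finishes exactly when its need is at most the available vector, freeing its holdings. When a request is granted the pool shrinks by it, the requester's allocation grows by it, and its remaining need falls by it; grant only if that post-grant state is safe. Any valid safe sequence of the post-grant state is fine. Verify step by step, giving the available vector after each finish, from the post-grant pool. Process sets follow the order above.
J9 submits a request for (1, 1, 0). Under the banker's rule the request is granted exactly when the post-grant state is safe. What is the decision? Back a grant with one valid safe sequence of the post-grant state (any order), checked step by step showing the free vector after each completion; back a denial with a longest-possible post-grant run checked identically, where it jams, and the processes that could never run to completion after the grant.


GRANT. The post-grant state is safe; one safe sequence: J3, J2, J8, J9, J5.
Key observation: with (2, 2, 1) left after the transfer, J3 can run at once — the state stays safe.
Verifying the post-grant state step by step:
  pool = (2, 2, 1)
  J3 needs (2, 2, 0) <= (2, 2, 1) -> finishes; pool += (1, 0, 2) = (3, 2, 3)
  J2 needs (0, 2, 1) <= (3, 2, 3) -> finishes; pool += (1, 0, 0) = (4, 2, 3)
  J8 needs (4, 2, 3) <= (4, 2, 3) -> finishes; pool += (1, 2, 0) = (5, 4, 3)
  J9 needs (4, 3, 2) <= (5, 4, 3) -> finishes; pool += (2, 4, 1) = (7, 8, 4)
  J5 needs (5, 5, 3) <= (7, 8, 4) -> finishes; pool += (1, 0, 0) = (8, 8, 4)


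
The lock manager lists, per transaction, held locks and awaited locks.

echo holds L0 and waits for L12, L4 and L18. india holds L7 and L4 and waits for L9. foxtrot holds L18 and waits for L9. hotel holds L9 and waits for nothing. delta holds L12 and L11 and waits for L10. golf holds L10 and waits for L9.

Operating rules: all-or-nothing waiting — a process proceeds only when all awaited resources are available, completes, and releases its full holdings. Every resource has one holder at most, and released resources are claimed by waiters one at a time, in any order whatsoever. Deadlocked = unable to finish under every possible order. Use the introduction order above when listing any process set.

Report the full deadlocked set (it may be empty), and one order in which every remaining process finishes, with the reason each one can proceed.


No process is deadlocked.
Key observation: no waiting chain loops back on itself — every chain ends at a process that waits on nothing, so everyone eventually runs.
One completion order for the rest: hotel, foxtrot, india, golf, delta, echo.
Verifying each step:
  run hotel (it waits on nothing); releases L9
  foxtrot waits on L9 — all released -> runs and releases L18
  india waits on L9 — all released -> runs and releases L7 and L4
  golf waits on L9 — all released -> runs and releases L10
  delta waits on L10 — all released -> runs and releases L12 and L11
  echo waits on L12, L4 and L18 — all released -> runs and releases L0


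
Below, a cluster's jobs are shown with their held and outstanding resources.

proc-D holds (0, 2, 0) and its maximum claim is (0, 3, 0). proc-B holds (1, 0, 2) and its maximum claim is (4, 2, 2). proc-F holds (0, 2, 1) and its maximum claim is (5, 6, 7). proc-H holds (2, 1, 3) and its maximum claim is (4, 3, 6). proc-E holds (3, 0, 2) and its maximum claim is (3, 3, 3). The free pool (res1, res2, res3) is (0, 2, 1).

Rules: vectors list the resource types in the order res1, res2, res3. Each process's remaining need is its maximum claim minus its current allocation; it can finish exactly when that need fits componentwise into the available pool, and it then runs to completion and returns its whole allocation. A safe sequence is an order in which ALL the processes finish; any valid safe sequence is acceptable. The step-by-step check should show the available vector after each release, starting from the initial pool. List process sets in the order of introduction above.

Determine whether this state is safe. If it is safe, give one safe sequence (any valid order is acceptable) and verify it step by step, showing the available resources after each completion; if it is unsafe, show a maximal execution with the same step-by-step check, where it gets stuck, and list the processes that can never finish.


The state is SAFE; one workable sequence: proc-D, proc-E, proc-B, proc-H, proc-F.
Key observation: proc-E marks the first exact bind of the order: its need (0, 3, 1) fits the free (0, 4, 1) with zero slack on a requested resource.
Walking it through:
  pool = (0, 2, 1)
  run proc-D (needs (0, 1, 0), free (0, 2, 1)); after release of (0, 2, 0) the pool is (0, 4, 1)
  run proc-E (needs (0, 3, 1), free (0, 4, 1)); after release of (3, 0, 2) the pool is (3, 4, 3)
  run proc-B (needs (3, 2, 0), free (3, 4, 3)); after release of (1, 0, 2) the pool is (4, 4, 5)
  run proc-H (needs (2, 2, 3), free (4, 4, 5)); after release of (2, 1, 3) the pool is (6, 5, 8)
  run proc-F (needs (5, 4, 6), free (6, 5, 8)); after release of (0, 2, 1) the pool is (6, 7, 9)


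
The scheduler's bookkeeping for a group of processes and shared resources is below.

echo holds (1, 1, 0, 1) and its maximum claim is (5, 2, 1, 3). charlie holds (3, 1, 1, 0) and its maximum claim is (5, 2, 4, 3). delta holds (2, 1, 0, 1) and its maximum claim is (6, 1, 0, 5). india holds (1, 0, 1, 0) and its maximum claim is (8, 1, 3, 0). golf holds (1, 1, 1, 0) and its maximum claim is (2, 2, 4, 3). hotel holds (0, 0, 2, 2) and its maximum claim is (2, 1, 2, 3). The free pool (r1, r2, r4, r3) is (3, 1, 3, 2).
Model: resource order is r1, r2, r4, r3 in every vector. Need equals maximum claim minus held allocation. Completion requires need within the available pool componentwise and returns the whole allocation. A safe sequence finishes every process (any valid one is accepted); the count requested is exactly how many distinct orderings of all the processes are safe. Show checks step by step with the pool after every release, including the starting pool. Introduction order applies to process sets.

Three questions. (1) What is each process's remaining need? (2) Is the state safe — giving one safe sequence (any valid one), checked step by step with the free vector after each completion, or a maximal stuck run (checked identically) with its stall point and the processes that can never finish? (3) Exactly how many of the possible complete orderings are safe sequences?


(1) Outstanding need per process (order r1, r2, r4, r3):
  echo: (4, 1, 1, 2)
  charlie: (2, 1, 3, 3)
  delta: (4, 0, 0, 4)
  india: (7, 1, 2, 0)
  golf: (1, 1, 3, 3)
  hotel: (2, 1, 0, 1)
(2) SAFE — a valid safe sequence is hotel, charlie, golf, delta, india, echo.
Key observation: the order's first zero-slack moment is hotel ((2, 1, 0, 1) needed, (3, 1, 3, 2) free — a requested resource with nothing to spare).
Walking it through:
  pool = (3, 1, 3, 2)
  run hotel (needs (2, 1, 0, 1), free (3, 1, 3, 2)); after release of (0, 0, 2, 2) the pool is (3, 1, 5, 4)
  run charlie (needs (2, 1, 3, 3), free (3, 1, 5, 4)); after release of (3, 1, 1, 0) the pool is (6, 2, 6, 4)
  run golf (needs (1, 1, 3, 3), free (6, 2, 6, 4)); after release of (1, 1, 1, 0) the pool is (7, 3, 7, 4)
  run delta (needs (4, 0, 0, 4), free (7, 3, 7, 4)); after release of (2, 1, 0, 1) the pool is (9, 4, 7, 5)
  run india (needs (7, 1, 2, 0), free (9, 4, 7, 5)); after release of (1, 0, 1, 0) the pool is (10, 4, 8, 5)
  run echo (needs (4, 1, 1, 2), free (10, 4, 8, 5)); after release of (1, 1, 0, 1) the pool is (11, 5, 8, 6)
(3) Exactly 32 of the possible complete orderings are safe sequences.


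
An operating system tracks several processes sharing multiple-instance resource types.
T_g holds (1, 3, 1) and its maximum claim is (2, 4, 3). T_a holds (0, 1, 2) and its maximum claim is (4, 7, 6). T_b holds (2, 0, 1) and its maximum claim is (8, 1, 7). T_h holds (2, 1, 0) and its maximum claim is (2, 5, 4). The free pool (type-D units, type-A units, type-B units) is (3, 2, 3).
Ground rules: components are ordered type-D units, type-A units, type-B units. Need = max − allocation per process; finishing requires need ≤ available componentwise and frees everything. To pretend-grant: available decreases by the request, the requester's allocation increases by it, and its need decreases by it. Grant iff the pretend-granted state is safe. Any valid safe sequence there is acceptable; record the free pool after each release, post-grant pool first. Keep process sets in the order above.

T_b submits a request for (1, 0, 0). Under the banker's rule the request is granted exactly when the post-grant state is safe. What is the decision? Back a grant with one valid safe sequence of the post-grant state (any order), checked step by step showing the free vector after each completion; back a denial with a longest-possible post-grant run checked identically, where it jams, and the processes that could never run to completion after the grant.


GRANT. The post-grant state is safe; one safe sequence: T_g, T_h, T_a, T_b.
Key observation: post-grant, (2, 2, 3) remains, and an order beginning with T_g completes everyone.
Check on the post-grant state, step by step:
  pool = (2, 2, 3)
  run T_g (needs (1, 1, 2), free (2, 2, 3)); after release of (1, 3, 1) the pool is (3, 5, 4)
  run T_h (needs (0, 4, 4), free (3, 5, 4)); after release of (2, 1, 0) the pool is (5, 6, 4)
  run T_a (needs (4, 6, 4), free (5, 6, 4)); after release of (0, 1, 2) the pool is (5, 7, 6)
  run T_b (needs (5, 1, 6), free (5, 7, 6)); after release of (3, 0, 1) the pool is (8, 7, 7)


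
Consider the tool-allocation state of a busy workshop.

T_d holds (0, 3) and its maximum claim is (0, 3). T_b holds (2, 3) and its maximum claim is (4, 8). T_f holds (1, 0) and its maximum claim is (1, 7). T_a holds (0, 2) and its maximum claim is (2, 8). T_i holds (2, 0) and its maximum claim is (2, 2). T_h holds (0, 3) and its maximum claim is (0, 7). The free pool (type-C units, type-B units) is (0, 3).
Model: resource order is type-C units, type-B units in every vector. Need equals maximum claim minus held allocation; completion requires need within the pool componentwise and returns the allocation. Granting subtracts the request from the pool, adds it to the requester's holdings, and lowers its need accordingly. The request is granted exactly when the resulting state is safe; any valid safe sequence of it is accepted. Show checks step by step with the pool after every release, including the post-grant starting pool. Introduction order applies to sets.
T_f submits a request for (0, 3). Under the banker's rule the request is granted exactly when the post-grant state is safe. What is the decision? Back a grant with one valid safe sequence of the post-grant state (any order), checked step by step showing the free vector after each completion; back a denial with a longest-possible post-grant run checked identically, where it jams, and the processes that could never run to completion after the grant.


DENY. Granting would leave the state unsafe.
Key observation: T_d, T_i can finish, but then (2, 3) is all there is, and the blocked group's type-B units demands exceed it.
Pretend the grant happened; the run T_d, T_i goes as far as possible. Check, step by step:
  pool = (0, 0)
  T_d: need (0, 0) fits (0, 0); releases (0, 3), pool now (0, 3)
  T_i: need (0, 2) fits (0, 3); releases (2, 0), pool now (2, 3)
  T_b cannot run: need (2, 5) vs free (2, 3) (insufficient type-B units)
  T_f cannot run: need (0, 4) vs free (2, 3) (insufficient type-B units)
  T_a cannot run: need (2, 6) vs free (2, 3) (insufficient type-B units)
  T_h cannot run: need (0, 4) vs free (2, 3) (insufficient type-B units)
Post-grant, the permanently blocked set is T_b, T_f, T_a and T_h.


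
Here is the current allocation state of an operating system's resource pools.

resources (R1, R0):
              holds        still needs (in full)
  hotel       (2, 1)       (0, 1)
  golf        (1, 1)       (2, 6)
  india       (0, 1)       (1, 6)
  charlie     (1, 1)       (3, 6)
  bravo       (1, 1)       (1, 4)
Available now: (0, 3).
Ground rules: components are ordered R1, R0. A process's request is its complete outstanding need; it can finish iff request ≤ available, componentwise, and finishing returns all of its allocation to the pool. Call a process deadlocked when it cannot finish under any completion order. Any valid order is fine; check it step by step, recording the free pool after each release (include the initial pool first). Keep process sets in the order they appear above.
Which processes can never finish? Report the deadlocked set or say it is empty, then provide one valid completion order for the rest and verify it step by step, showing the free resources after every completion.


The deadlocked set is golf, india and charlie.
Key observation: the pool after hotel, bravo is (3, 5); every surviving request exceeds it in R0, so progress ends there.
A valid finishing order for the others: hotel, bravo. Verifying each step:
  pool = (0, 3)
  run hotel (needs (0, 1), free (0, 3)); after release of (2, 1) the pool is (2, 4)
  run bravo (needs (1, 4), free (2, 4)); after release of (1, 1) the pool is (3, 5)
None of the blocked processes ever fits:
  blocked: golf wants (2, 6), pool (3, 5) — not enough R0
  blocked: india wants (1, 6), pool (3, 5) — not enough R0
  blocked: charlie wants (3, 6), pool (3, 5) — not enough R0


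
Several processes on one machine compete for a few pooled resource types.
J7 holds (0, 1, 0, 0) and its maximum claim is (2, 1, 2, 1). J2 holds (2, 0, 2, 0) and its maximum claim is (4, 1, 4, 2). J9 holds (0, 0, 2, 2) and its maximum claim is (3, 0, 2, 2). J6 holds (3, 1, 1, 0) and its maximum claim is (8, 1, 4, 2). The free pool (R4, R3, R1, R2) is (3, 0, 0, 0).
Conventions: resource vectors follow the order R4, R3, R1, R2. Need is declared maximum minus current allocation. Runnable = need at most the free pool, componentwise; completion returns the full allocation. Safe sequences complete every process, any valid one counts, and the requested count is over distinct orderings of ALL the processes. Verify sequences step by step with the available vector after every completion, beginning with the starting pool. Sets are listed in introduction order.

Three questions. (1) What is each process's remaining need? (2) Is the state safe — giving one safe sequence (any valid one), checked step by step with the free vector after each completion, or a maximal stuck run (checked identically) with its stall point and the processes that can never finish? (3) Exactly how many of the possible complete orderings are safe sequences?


(1) Outstanding need per process (order R4, R3, R1, R2):
  J7: (2, 0, 2, 1)
  J2: (2, 1, 2, 2)
  J9: (3, 0, 0, 0)
  J6: (5, 0, 3, 2)
(2) SAFE. One safe sequence: J9, J7, J2, J6.
Key observation: at J9 the run first touches a limit — (3, 0, 0, 0) against (3, 0, 0, 0), exact on a resource it actually requests.
Check, step by step:
  pool = (3, 0, 0, 0)
  J9 needs (3, 0, 0, 0) <= (3, 0, 0, 0) -> finishes; pool += (0, 0, 2, 2) = (3, 0, 2, 2)
  J7 needs (2, 0, 2, 1) <= (3, 0, 2, 2) -> finishes; pool += (0, 1, 0, 0) = (3, 1, 2, 2)
  J2 needs (2, 1, 2, 2) <= (3, 1, 2, 2) -> finishes; pool += (2, 0, 2, 0) = (5, 1, 4, 2)
  J6 needs (5, 0, 3, 2) <= (5, 1, 4, 2) -> finishes; pool += (3, 1, 1, 0) = (8, 2, 5, 2)
(3) Precisely 1 of the possible complete orderings is a safe sequence.


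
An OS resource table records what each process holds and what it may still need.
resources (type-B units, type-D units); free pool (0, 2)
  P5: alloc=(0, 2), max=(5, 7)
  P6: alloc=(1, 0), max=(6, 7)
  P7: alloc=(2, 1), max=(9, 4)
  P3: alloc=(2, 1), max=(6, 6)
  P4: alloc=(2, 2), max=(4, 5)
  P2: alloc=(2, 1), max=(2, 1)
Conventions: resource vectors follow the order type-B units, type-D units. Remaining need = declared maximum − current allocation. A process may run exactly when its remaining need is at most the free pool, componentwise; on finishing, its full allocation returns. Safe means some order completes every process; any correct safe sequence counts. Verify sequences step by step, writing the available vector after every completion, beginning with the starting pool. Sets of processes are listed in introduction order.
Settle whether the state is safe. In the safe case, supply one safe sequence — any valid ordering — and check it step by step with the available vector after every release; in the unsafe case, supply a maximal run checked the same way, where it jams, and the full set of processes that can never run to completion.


SAFE — a valid safe sequence is P2, P4, P3, P5, P6, P7.
Key observation: P4 is the earliest step where a requested resource binds exactly: need (2, 3), pool (2, 3) at its turn.
Step-by-step check:
  pool = (0, 2)
  P2 needs (0, 0) <= (0, 2) -> finishes; pool += (2, 1) = (2, 3)
  P4 needs (2, 3) <= (2, 3) -> finishes; pool += (2, 2) = (4, 5)
  P3 needs (4, 5) <= (4, 5) -> finishes; pool += (2, 1) = (6, 6)
  P5 needs (5, 5) <= (6, 6) -> finishes; pool += (0, 2) = (6, 8)
  P6 needs (5, 7) <= (6, 8) -> finishes; pool += (1, 0) = (7, 8)
  P7 needs (7, 3) <= (7, 8) -> finishes; pool += (2, 1) = (9, 9)


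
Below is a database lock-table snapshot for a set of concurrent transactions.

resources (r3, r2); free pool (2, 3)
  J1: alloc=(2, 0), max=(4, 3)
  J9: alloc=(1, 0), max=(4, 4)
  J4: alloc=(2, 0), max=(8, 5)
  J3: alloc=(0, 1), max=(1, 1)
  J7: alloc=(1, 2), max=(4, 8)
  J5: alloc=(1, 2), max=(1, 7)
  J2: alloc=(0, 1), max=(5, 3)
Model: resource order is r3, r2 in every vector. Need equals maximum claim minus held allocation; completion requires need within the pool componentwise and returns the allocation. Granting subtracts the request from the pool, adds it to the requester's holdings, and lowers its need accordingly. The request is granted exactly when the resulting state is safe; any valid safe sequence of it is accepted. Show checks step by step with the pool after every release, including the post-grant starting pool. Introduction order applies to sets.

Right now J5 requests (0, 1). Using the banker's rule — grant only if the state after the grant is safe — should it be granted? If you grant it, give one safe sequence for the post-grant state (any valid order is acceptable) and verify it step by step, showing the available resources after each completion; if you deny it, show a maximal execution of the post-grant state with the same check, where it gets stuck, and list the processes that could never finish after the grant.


DENY: after the grant no complete ordering would exist.
Key observation: after J3, J1 the pool peaks at (4, 3), and each blocked process is short somewhere: J9 on r2; J4 on r3, r2; J7 on r2; J5 on r2; J2 on r3.
On the post-grant state, J3, J1 is a maximal run — nothing extends it. Check, step by step:
  pool = (2, 2)
  J3: need (1, 0) fits (2, 2); releases (0, 1), pool now (2, 3)
  J1: need (2, 3) fits (2, 3); releases (2, 0), pool now (4, 3)
  J9 cannot run: need (3, 4) vs free (4, 3) (insufficient r2)
  J4 cannot run: need (6, 5) vs free (4, 3) (insufficient r3 and r2)
  J7 cannot run: need (3, 6) vs free (4, 3) (insufficient r2)
  J5 cannot run: need (0, 4) vs free (4, 3) (insufficient r2)
  J2 cannot run: need (5, 2) vs free (4, 3) (insufficient r3)
Post-grant, the permanently blocked set is J9, J4, J7, J5 and J2.


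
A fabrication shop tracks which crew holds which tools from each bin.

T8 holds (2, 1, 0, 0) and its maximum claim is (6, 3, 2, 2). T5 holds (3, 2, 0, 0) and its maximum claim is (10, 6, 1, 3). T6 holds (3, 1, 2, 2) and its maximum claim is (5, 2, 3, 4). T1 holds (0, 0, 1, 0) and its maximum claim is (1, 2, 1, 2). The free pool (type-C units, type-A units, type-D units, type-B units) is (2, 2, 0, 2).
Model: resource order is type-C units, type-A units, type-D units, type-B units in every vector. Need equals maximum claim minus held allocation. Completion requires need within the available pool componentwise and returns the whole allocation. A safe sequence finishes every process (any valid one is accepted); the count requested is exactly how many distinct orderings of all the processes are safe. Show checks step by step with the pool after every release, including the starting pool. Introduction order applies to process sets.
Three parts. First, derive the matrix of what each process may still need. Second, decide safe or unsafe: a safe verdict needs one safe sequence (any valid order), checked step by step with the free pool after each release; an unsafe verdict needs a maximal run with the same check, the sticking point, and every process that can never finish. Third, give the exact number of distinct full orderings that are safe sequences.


(1) Remaining need (order type-C units, type-A units, type-D units, type-B units):
  T8: (4, 2, 2, 2)
  T5: (7, 4, 1, 3)
  T6: (2, 1, 1, 2)
  T1: (1, 2, 0, 2)
(2) SAFE, for example via the order T1, T6, T8, T5.
Key observation: the order's first zero-slack moment is T1 ((1, 2, 0, 2) needed, (2, 2, 0, 2) free — a requested resource with nothing to spare).
Step-by-step check:
  pool = (2, 2, 0, 2)
  run T1 (needs (1, 2, 0, 2), free (2, 2, 0, 2)); after release of (0, 0, 1, 0) the pool is (2, 2, 1, 2)
  run T6 (needs (2, 1, 1, 2), free (2, 2, 1, 2)); after release of (3, 1, 2, 2) the pool is (5, 3, 3, 4)
  run T8 (needs (4, 2, 2, 2), free (5, 3, 3, 4)); after release of (2, 1, 0, 0) the pool is (7, 4, 3, 4)
  run T5 (needs (7, 4, 1, 3), free (7, 4, 3, 4)); after release of (3, 2, 0, 0) the pool is (10, 6, 3, 4)
(3) Exactly 1 of the possible complete orderings is a safe sequence.


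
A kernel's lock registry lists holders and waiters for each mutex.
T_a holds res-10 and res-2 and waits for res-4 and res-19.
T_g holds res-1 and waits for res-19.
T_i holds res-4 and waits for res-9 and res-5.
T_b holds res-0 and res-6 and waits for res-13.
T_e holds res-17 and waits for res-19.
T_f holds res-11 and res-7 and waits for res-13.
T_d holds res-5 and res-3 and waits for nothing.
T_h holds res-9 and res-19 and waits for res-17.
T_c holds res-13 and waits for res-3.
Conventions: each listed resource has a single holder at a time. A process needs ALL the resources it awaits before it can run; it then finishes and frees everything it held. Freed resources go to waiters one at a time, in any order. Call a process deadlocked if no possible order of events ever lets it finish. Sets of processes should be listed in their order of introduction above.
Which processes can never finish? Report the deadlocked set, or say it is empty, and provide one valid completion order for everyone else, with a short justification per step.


Deadlocked set: T_a, T_g, T_i, T_e and T_h.
Key observation: the waits loop around T_h -> T_e -> T_h with no way out; T_a, T_g and T_i wait into the deadlock from upstream.
One completion order for the rest: T_d, T_c, T_f, T_b.
Check, step by step:
  run T_d (it waits on nothing); releases res-5 and res-3
  run T_c (all its waits — res-3 — are resolved); releases res-13
  run T_f (all its waits — res-13 — are resolved); releases res-11 and res-7
  run T_b (all its waits — res-13 — are resolved); releases res-0 and res-6


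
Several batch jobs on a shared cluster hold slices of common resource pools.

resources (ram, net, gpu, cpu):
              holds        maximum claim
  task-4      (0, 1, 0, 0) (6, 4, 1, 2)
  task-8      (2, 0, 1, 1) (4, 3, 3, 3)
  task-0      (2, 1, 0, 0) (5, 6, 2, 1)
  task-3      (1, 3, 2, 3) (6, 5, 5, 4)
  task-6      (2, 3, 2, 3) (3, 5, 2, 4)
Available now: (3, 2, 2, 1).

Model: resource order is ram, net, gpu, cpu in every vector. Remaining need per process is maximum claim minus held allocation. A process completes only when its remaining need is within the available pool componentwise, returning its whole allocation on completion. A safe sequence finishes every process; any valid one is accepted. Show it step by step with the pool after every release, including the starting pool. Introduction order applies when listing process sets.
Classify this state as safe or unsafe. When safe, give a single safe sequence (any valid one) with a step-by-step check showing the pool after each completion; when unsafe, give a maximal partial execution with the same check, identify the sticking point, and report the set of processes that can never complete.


The state is SAFE; one workable sequence: task-6, task-3, task-0, task-4, task-8.
Key observation: task-6 marks the first exact bind of the order: its need (1, 2, 0, 1) fits the free (3, 2, 2, 1) with zero slack on a requested resource.
Step-by-step check:
  pool = (3, 2, 2, 1)
  run task-6 (needs (1, 2, 0, 1), free (3, 2, 2, 1)); after release of (2, 3, 2, 3) the pool is (5, 5, 4, 4)
  run task-3 (needs (5, 2, 3, 1), free (5, 5, 4, 4)); after release of (1, 3, 2, 3) the pool is (6, 8, 6, 7)
  run task-0 (needs (3, 5, 2, 1), free (6, 8, 6, 7)); after release of (2, 1, 0, 0) the pool is (8, 9, 6, 7)
  run task-4 (needs (6, 3, 1, 2), free (8, 9, 6, 7)); after release of (0, 1, 0, 0) the pool is (8, 10, 6, 7)
  run task-8 (needs (2, 3, 2, 2), free (8, 10, 6, 7)); after release of (2, 0, 1, 1) the pool is (10, 10, 7, 8)
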